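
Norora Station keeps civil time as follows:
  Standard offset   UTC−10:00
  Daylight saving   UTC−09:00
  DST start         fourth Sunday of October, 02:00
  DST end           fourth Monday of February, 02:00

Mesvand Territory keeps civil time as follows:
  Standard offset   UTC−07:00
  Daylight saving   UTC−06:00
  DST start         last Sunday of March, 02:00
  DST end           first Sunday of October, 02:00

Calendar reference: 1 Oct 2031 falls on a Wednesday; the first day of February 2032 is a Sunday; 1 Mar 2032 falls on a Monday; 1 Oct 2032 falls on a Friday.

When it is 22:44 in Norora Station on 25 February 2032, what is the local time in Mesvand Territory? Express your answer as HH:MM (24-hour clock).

1 October 2031 is a Wednesday, so the first Sunday is October 5 and the fourth is October 26.
1 February 2032 is a Sunday, so the first Monday is February 2 and the fourth is February 23.
25 February 2032 does not fall between 26 October 2031 and 23 February 2032, so daylight saving is not in effect and Norora Station is at UTC−10:00.
22:44 Norora Station + 10h = 08:44 UTC (rolling into the next day, 26 February 2032).
1 March 2032 is a Monday, so Sundays fall on 7, 14, 21, 28; the last is March 28.
1 October 2032 is a Friday, so the first Sunday is October 3.
At the standard offset (UTC−07:00), 08:44 UTC − 7h = 01:44 Mesvand Territory standard time.
The standard-time date in Mesvand Territory, 26 February 2032, is outside the daylight-saving period (28 March – 3 October), so Mesvand Territory is on standard time, UTC−07:00.
08:44 UTC − 7h = 01:44 Mesvand Territory.

01:44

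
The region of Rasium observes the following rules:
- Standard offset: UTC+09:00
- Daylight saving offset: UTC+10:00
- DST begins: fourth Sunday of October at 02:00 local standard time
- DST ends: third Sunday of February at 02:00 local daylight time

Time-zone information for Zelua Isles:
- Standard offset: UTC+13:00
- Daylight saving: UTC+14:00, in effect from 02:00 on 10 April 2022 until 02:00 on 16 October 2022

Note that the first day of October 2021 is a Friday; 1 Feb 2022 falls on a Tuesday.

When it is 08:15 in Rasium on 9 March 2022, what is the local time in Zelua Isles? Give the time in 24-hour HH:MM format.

12:15

1 October 2021 is a Friday, so the first Sunday is October 3 and the fourth is October 24.
1 February 2022 is a Tuesday, so the first Sunday is February 6 and the third is February 20.
9 March 2022 is outside the daylight-saving period (24 October 2021 – 20 February 2022), so Rasium is on standard time, UTC+09:00.
08:15 Rasium − 9h = 23:15 UTC (rolling into the previous day, 8 March 2022).
At the standard offset (UTC+13:00), 23:15 UTC + 13h = 12:15 Zelua Isles standard time (rolling into the next day, 9 March 2022).
The standard-time date in Zelua Isles, 9 March 2022, does not fall between 10 April and 16 October, so daylight saving is not in effect and Zelua Isles is at UTC+13:00.
23:15 UTC + 13h = 12:15 Zelua Isles (rolling into the next day, 9 March 2022).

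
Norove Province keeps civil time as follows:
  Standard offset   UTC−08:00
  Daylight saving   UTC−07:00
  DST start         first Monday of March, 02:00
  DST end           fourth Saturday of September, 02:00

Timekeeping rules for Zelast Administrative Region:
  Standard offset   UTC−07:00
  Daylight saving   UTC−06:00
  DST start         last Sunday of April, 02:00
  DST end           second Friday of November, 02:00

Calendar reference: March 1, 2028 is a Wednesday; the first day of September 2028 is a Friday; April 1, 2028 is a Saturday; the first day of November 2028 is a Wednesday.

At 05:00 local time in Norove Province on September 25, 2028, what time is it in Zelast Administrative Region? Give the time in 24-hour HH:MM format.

07:00

1 March 2028 is a Wednesday, so the first Monday is March 6.
1 September 2028 is a Friday, so the first Saturday is September 2 and the fourth is September 23.
September 25, 2028 is outside the daylight-saving period (6 March – 23 September), so Norove Province is on standard time, UTC−08:00.
05:00 Norove Province + 8h = 13:00 UTC.
1 April 2028 is a Saturday, so Sundays fall on 2, 9, 16, 23, 30; the last is April 30.
1 November 2028 is a Wednesday, so the first Friday is November 3 and the second is November 10.
At the standard offset (UTC−07:00), 13:00 UTC − 7h = 06:00 Zelast Administrative Region standard time.
Daylight saving runs 30 April – 10 November; the standard-time date in Zelast Administrative Region, September 25, 2028, is inside that window, so Zelast Administrative Region is at UTC−06:00.
13:00 UTC − 6h = 07:00 Zelast Administrative Region.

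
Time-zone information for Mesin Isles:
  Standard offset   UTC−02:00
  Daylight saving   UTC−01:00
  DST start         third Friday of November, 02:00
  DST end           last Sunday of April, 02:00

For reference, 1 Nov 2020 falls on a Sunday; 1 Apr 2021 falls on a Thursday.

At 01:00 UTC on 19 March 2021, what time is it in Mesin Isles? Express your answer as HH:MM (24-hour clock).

1 November 2020 is a Sunday, so the first Friday is November 6 and the third is November 20.
1 April 2021 is a Thursday, so Sundays fall on 4, 11, 18, 25; the last is April 25.
At the standard offset (UTC−02:00), 01:00 UTC − 2h = 23:00 Mesin Isles standard time (rolling into the previous day, 18 March 2021).
The standard-time date in Mesin Isles, 18 March 2021, falls between 20 November 2020 and 25 April 2021, so daylight saving is in effect and Mesin Isles is at UTC−01:00.
01:00 UTC − 1h = 00:00 local.

00:00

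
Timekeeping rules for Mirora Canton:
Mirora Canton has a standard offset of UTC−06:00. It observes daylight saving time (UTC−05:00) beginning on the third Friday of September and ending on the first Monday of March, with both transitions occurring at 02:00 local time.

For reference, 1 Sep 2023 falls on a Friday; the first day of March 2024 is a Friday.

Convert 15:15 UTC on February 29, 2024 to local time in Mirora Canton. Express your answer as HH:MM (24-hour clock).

1 September 2023 is a Friday, so the first Friday is September 1 and the third is September 15.
1 March 2024 is a Friday, so the first Monday is March 4.
At the standard offset (UTC−06:00), 15:15 UTC − 6h = 09:15 Mirora Canton standard time.
The standard-time date in Mirora Canton, February 29, 2024, lies within the daylight-saving period (15 September 2023 – 4 March 2024), so Mirora Canton is on daylight time, UTC−05:00.
15:15 UTC − 5h = 10:15 local.

10:15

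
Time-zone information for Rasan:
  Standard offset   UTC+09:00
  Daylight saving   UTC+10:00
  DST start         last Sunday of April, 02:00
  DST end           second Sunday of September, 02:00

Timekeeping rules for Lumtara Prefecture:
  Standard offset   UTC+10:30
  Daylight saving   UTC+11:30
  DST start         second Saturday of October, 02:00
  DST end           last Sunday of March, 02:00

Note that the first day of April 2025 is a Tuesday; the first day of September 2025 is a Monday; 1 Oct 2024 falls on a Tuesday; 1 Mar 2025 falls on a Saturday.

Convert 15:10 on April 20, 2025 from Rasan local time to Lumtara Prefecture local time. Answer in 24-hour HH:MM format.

1 April 2025 is a Tuesday, so Sundays fall on 6, 13, 20, 27; the last is April 27.
1 September 2025 is a Monday, so the first Sunday is September 7 and the second is September 14.
April 20, 2025 does not fall between 27 April and 14 September, so daylight saving is not in effect and Rasan is at UTC+09:00.
15:10 Rasan − 9h = 06:10 UTC.
1 October 2024 is a Tuesday, so the first Saturday is October 5 and the second is October 12.
1 March 2025 is a Saturday, so Sundays fall on 2, 9, 16, 23, 30; the last is March 30.
At the standard offset (UTC+10:30), 06:10 UTC + 10h30m = 16:40 Lumtara Prefecture standard time.
The standard-time date in Lumtara Prefecture, April 20, 2025, is outside the daylight-saving period (12 October 2024 – 30 March 2025), so Lumtara Prefecture is on standard time, UTC+10:30.
06:10 UTC + 10h30m = 16:40 Lumtara Prefecture.

16:40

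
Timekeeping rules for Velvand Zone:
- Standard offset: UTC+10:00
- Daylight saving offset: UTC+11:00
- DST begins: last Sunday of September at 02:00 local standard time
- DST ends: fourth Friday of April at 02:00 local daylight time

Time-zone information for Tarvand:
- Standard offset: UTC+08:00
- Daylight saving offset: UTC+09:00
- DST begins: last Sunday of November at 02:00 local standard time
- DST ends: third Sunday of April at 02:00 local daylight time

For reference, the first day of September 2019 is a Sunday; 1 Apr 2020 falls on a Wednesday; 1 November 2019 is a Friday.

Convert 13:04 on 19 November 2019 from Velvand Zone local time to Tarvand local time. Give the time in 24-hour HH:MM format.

1 September 2019 is a Sunday, so Sundays fall on 1, 8, 15, 22, 29; the last is September 29.
1 April 2020 is a Wednesday, so the first Friday is April 3 and the fourth is April 24.
19 November 2019 lies within the daylight-saving period (29 September 2019 – 24 April 2020), so Velvand Zone is on daylight time, UTC+11:00.
13:04 Velvand Zone − 11h = 02:04 UTC.
1 November 2019 is a Friday, so Sundays fall on 3, 10, 17, 24; the last is November 24.
1 April 2020 is a Wednesday, so the first Sunday is April 5 and the third is April 19.
At the standard offset (UTC+08:00), 02:04 UTC + 8h = 10:04 Tarvand standard time.
The standard-time date in Tarvand, 19 November 2019, does not fall between 24 November 2019 and 19 April 2020, so daylight saving is not in effect and Tarvand is at UTC+08:00.
02:04 UTC + 8h = 10:04 Tarvand.

10:04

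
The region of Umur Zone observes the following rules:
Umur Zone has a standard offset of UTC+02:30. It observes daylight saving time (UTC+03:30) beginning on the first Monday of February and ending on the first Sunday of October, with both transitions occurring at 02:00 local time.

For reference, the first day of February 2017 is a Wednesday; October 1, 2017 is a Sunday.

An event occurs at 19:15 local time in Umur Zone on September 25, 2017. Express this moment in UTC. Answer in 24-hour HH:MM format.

15:45

1 February 2017 is a Wednesday, so the first Monday is February 6.
1 October 2017 is a Sunday, so the first Sunday is October 1.
September 25, 2017 lies within the daylight-saving period (6 February – 1 October), so Umur Zone is on daylight time, UTC+03:30.
19:15 local − 3h30m = 15:45 UTC.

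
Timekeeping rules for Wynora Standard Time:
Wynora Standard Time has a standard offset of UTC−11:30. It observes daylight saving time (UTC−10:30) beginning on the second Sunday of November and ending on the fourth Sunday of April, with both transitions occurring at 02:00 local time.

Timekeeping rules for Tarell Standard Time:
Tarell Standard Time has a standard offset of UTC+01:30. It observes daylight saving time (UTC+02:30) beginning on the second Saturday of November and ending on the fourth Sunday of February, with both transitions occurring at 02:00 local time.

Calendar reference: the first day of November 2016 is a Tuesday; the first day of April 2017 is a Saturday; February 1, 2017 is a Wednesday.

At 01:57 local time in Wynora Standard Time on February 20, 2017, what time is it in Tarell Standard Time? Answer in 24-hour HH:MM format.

14:57

1 November 2016 is a Tuesday, so the first Sunday is November 6 and the second is November 13.
1 April 2017 is a Saturday, so the first Sunday is April 2 and the fourth is April 23.
February 20, 2017 lies within the daylight-saving period (13 November 2016 – 23 April 2017), so Wynora Standard Time is on daylight time, UTC−10:30.
01:57 Wynora Standard Time + 10h30m = 12:27 UTC.
1 November 2016 is a Tuesday, so the first Saturday is November 5 and the second is November 12.
1 February 2017 is a Wednesday, so the first Sunday is February 5 and the fourth is February 26.
At the standard offset (UTC+01:30), 12:27 UTC + 1h30m = 13:57 Tarell Standard Time standard time.
Daylight saving runs 12 November 2016 – 26 February 2017; the standard-time date in Tarell Standard Time, February 20, 2017, is inside that window, so Tarell Standard Time is at UTC+02:30.
12:27 UTC + 2h30m = 14:57 Tarell Standard Time.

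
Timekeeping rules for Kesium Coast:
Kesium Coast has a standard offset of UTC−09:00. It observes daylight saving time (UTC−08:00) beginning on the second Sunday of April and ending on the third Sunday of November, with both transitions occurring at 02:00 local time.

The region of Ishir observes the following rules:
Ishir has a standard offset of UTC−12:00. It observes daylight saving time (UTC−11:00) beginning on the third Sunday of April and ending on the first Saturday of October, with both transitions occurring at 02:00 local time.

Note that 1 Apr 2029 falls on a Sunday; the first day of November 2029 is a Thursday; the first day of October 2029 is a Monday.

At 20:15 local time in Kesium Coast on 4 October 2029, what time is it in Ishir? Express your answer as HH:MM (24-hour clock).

1 April 2029 is a Sunday, so the first Sunday is April 1 and the second is April 8.
1 November 2029 is a Thursday, so the first Sunday is November 4 and the third is November 18.
Daylight saving runs 8 April – 18 November; 4 October 2029 is inside that window, so Kesium Coast is at UTC−08:00.
20:15 Kesium Coast + 8h = 04:15 UTC (rolling into the next day, 5 October 2029).
1 April 2029 is a Sunday, so the first Sunday is April 1 and the third is April 15.
1 October 2029 is a Monday, so the first Saturday is October 6.
At the standard offset (UTC−12:00), 04:15 UTC − 12h = 16:15 Ishir standard time (rolling into the previous day, 4 October 2029).
The standard-time date in Ishir, 4 October 2029, falls between 15 April and 6 October, so daylight saving is in effect and Ishir is at UTC−11:00.
04:15 UTC − 11h = 17:15 Ishir (rolling into the previous day, 4 October 2029).

17:15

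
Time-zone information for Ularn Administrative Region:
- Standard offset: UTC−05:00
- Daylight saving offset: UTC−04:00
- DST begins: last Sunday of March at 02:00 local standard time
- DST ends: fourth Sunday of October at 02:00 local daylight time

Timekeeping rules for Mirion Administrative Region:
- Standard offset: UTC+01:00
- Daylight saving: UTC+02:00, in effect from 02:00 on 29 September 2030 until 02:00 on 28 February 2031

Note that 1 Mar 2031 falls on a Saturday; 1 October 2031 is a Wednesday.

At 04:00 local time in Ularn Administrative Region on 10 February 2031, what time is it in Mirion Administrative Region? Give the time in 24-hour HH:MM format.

1 March 2031 is a Saturday, so Sundays fall on 2, 9, 16, 23, 30; the last is March 30.
1 October 2031 is a Wednesday, so the first Sunday is October 5 and the fourth is October 26.
10 February 2031 does not fall between 30 March and 26 October, so daylight saving is not in effect and Ularn Administrative Region is at UTC−05:00.
04:00 Ularn Administrative Region + 5h = 09:00 UTC.
At the standard offset (UTC+01:00), 09:00 UTC + 1h = 10:00 Mirion Administrative Region standard time.
The standard-time date in Mirion Administrative Region, 10 February 2031, falls between 29 September 2030 and 28 February 2031, so daylight saving is in effect and Mirion Administrative Region is at UTC+02:00.
09:00 UTC + 2h = 11:00 Mirion Administrative Region.

11:00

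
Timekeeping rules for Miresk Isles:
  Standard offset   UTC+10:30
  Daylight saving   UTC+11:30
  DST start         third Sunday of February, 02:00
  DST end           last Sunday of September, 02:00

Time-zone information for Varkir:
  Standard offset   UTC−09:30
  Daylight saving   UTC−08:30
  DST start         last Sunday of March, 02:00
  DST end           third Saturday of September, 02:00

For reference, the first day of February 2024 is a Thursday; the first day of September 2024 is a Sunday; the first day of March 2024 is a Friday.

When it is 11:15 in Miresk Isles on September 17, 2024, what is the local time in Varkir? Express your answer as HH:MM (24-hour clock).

1 February 2024 is a Thursday, so the first Sunday is February 4 and the third is February 18.
1 September 2024 is a Sunday, so Sundays fall on 1, 8, 15, 22, 29; the last is September 29.
Daylight saving runs 18 February – 29 September; September 17, 2024 is inside that window, so Miresk Isles is at UTC+11:30.
11:15 Miresk Isles − 11h30m = 23:45 UTC (rolling into the previous day, 16 September 2024).
1 March 2024 is a Friday, so Sundays fall on 3, 10, 17, 24, 31; the last is March 31.
1 September 2024 is a Sunday, so the first Saturday is September 7 and the third is September 21.
At the standard offset (UTC−09:30), 23:45 UTC − 9h30m = 14:15 Varkir standard time.
Daylight saving runs 31 March – 21 September; the standard-time date in Varkir, September 16, 2024, is inside that window, so Varkir is at UTC−08:30.
23:45 UTC − 8h30m = 15:15 Varkir.

15:15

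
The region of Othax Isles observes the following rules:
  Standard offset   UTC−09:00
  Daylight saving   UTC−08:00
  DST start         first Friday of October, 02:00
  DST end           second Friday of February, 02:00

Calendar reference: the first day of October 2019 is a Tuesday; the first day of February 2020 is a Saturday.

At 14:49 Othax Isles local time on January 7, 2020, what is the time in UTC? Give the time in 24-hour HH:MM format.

22:49

1 October 2019 is a Tuesday, so the first Friday is October 4.
1 February 2020 is a Saturday, so the first Friday is February 7 and the second is February 14.
Daylight saving runs 4 October 2019 – 14 February 2020; January 7, 2020 is inside that window, so Othax Isles is at UTC−08:00.
14:49 local + 8h = 22:49 UTC.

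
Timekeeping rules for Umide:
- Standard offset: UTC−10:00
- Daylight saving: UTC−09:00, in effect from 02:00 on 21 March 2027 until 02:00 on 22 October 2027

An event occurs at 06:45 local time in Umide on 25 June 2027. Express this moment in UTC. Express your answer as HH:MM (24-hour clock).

25 June 2027 lies within the daylight-saving period (21 March – 22 October), so Umide is on daylight time, UTC−09:00.
06:45 local + 9h = 15:45 UTC.

15:45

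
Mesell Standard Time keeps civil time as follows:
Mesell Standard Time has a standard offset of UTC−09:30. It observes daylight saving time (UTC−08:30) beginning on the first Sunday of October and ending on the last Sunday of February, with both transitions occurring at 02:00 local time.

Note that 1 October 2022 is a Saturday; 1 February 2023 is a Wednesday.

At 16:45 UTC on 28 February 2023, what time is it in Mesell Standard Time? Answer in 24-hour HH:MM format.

07:15

1 October 2022 is a Saturday, so the first Sunday is October 2.
1 February 2023 is a Wednesday, so Sundays fall on 5, 12, 19, 26; the last is February 26.
At the standard offset (UTC−09:30), 16:45 UTC − 9h30m = 07:15 Mesell Standard Time standard time.
The standard-time date in Mesell Standard Time, 28 February 2023, does not fall between 2 October 2022 and 26 February 2023, so daylight saving is not in effect and Mesell Standard Time is at UTC−09:30.
16:45 UTC − 9h30m = 07:15 local.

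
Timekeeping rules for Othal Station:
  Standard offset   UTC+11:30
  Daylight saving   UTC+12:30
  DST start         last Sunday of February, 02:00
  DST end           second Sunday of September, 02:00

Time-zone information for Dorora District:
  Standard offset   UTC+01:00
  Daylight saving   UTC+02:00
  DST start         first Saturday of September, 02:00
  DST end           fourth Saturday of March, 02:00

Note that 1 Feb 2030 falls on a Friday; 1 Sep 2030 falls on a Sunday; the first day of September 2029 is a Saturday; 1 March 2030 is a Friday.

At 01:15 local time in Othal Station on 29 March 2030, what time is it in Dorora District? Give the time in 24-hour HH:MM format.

1 February 2030 is a Friday, so Sundays fall on 3, 10, 17, 24; the last is February 24.
1 September 2030 is a Sunday, so the first Sunday is September 1 and the second is September 8.
29 March 2030 falls between 24 February and 8 September, so daylight saving is in effect and Othal Station is at UTC+12:30.
01:15 Othal Station − 12h30m = 12:45 UTC (rolling into the previous day, 28 March 2030).
1 September 2029 is a Saturday, so the first Saturday is September 1.
1 March 2030 is a Friday, so the first Saturday is March 2 and the fourth is March 23.
At the standard offset (UTC+01:00), 12:45 UTC + 1h = 13:45 Dorora District standard time.
The standard-time date in Dorora District, 28 March 2030, does not fall between 1 September 2029 and 23 March 2030, so daylight saving is not in effect and Dorora District is at UTC+01:00.
12:45 UTC + 1h = 13:45 Dorora District.

13:45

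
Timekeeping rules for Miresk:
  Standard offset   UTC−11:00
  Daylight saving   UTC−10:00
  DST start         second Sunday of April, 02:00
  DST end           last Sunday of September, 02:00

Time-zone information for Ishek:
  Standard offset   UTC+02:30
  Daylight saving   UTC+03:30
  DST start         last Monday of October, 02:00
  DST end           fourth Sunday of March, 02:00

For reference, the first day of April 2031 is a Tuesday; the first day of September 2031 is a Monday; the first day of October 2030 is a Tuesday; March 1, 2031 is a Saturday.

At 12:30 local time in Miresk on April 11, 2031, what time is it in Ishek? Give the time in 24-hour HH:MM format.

1 April 2031 is a Tuesday, so the first Sunday is April 6 and the second is April 13.
1 September 2031 is a Monday, so Sundays fall on 7, 14, 21, 28; the last is September 28.
Daylight saving runs 13 April – 28 September; April 11, 2031 is outside that window, so Miresk is on standard time at UTC−11:00.
12:30 Miresk + 11h = 23:30 UTC.
1 October 2030 is a Tuesday, so Mondays fall on 7, 14, 21, 28; the last is October 28.
1 March 2031 is a Saturday, so the first Sunday is March 2 and the fourth is March 23.
At the standard offset (UTC+02:30), 23:30 UTC + 2h30m = 02:00 Ishek standard time (rolling into the next day, 12 April 2031).
Daylight saving runs 28 October 2030 – 23 March 2031; the standard-time date in Ishek, April 12, 2031, is outside that window, so Ishek is on standard time at UTC+02:30.
23:30 UTC + 2h30m = 02:00 Ishek (rolling into the next day, 12 April 2031).

02:00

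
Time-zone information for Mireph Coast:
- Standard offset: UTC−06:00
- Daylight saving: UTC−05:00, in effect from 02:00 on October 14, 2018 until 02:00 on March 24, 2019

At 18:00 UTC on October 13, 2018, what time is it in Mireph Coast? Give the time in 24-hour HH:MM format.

12:00

At the standard offset (UTC−06:00), 18:00 UTC − 6h = 12:00 Mireph Coast standard time.
The standard-time date in Mireph Coast, October 13, 2018, does not fall between 14 October 2018 and 24 March 2019, so daylight saving is not in effect and Mireph Coast is at UTC−06:00.
18:00 UTC − 6h = 12:00 local.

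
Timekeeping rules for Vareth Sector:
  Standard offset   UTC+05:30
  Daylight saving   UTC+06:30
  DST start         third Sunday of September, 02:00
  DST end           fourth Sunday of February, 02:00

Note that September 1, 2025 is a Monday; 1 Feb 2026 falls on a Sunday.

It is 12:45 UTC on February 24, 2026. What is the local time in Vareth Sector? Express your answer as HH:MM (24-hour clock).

1 September 2025 is a Monday, so the first Sunday is September 7 and the third is September 21.
1 February 2026 is a Sunday, so the first Sunday is February 1 and the fourth is February 22.
At the standard offset (UTC+05:30), 12:45 UTC + 5h30m = 18:15 Vareth Sector standard time.
The standard-time date in Vareth Sector, February 24, 2026, is outside the daylight-saving period (21 September 2025 – 22 February 2026), so Vareth Sector is on standard time, UTC+05:30.
12:45 UTC + 5h30m = 18:15 local.

18:15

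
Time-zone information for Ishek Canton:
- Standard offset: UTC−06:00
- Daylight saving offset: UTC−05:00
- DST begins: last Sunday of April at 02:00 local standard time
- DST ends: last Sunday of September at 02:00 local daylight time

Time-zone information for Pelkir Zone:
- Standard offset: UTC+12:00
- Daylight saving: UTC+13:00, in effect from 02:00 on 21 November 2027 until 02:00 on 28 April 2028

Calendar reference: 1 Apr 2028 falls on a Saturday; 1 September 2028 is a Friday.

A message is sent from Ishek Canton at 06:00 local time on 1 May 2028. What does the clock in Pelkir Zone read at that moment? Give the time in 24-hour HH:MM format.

23:00

1 April 2028 is a Saturday, so Sundays fall on 2, 9, 16, 23, 30; the last is April 30.
1 September 2028 is a Friday, so Sundays fall on 3, 10, 17, 24; the last is September 24.
1 May 2028 lies within the daylight-saving period (30 April – 24 September), so Ishek Canton is on daylight time, UTC−05:00.
06:00 Ishek Canton + 5h = 11:00 UTC.
At the standard offset (UTC+12:00), 11:00 UTC + 12h = 23:00 Pelkir Zone standard time.
The standard-time date in Pelkir Zone, 1 May 2028, does not fall between 21 November 2027 and 28 April 2028, so daylight saving is not in effect and Pelkir Zone is at UTC+12:00.
11:00 UTC + 12h = 23:00 Pelkir Zone.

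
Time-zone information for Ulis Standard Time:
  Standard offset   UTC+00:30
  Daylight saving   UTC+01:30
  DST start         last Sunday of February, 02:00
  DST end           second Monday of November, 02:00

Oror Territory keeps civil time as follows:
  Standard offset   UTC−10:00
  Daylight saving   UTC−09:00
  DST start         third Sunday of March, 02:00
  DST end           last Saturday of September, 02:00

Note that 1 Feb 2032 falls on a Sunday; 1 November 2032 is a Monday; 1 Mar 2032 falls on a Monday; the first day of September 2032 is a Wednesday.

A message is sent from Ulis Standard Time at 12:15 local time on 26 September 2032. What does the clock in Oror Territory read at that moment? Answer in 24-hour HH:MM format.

1 February 2032 is a Sunday, so Sundays fall on 1, 8, 15, 22, 29; the last is February 29.
1 November 2032 is a Monday, so the first Monday is November 1 and the second is November 8.
Daylight saving runs 29 February – 8 November; 26 September 2032 is inside that window, so Ulis Standard Time is at UTC+01:30.
12:15 Ulis Standard Time − 1h30m = 10:45 UTC.
1 March 2032 is a Monday, so the first Sunday is March 7 and the third is March 21.
1 September 2032 is a Wednesday, so Saturdays fall on 4, 11, 18, 25; the last is September 25.
At the standard offset (UTC−10:00), 10:45 UTC − 10h = 00:45 Oror Territory standard time.
Daylight saving runs 21 March – 25 September; the standard-time date in Oror Territory, 26 September 2032, is outside that window, so Oror Territory is on standard time at UTC−10:00.
10:45 UTC − 10h = 00:45 Oror Territory.

00:45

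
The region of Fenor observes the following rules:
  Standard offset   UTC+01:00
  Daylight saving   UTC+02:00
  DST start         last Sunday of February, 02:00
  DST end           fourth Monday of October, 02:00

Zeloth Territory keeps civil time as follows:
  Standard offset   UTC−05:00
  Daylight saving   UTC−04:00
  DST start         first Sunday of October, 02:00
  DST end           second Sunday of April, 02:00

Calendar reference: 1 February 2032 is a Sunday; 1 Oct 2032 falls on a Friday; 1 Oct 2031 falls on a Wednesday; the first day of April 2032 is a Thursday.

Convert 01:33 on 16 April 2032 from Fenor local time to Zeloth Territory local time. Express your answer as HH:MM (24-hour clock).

18:33

1 February 2032 is a Sunday, so Sundays fall on 1, 8, 15, 22, 29; the last is February 29.
1 October 2032 is a Friday, so the first Monday is October 4 and the fourth is October 25.
16 April 2032 falls between 29 February and 25 October, so daylight saving is in effect and Fenor is at UTC+02:00.
01:33 Fenor − 2h = 23:33 UTC (rolling into the previous day, 15 April 2032).
1 October 2031 is a Wednesday, so the first Sunday is October 5.
1 April 2032 is a Thursday, so the first Sunday is April 4 and the second is April 11.
At the standard offset (UTC−05:00), 23:33 UTC − 5h = 18:33 Zeloth Territory standard time.
Daylight saving runs 5 October 2031 – 11 April 2032; the standard-time date in Zeloth Territory, 15 April 2032, is outside that window, so Zeloth Territory is on standard time at UTC−05:00.
23:33 UTC − 5h = 18:33 Zeloth Territory.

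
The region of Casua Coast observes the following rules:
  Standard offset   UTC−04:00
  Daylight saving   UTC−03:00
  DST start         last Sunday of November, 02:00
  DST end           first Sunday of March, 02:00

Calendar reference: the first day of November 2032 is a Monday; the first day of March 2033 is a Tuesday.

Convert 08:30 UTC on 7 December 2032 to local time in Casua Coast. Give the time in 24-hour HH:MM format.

05:30

1 November 2032 is a Monday, so Sundays fall on 7, 14, 21, 28; the last is November 28.
1 March 2033 is a Tuesday, so the first Sunday is March 6.
At the standard offset (UTC−04:00), 08:30 UTC − 4h = 04:30 Casua Coast standard time.
The standard-time date in Casua Coast, 7 December 2032, lies within the daylight-saving period (28 November 2032 – 6 March 2033), so Casua Coast is on daylight time, UTC−03:00.
08:30 UTC − 3h = 05:30 local.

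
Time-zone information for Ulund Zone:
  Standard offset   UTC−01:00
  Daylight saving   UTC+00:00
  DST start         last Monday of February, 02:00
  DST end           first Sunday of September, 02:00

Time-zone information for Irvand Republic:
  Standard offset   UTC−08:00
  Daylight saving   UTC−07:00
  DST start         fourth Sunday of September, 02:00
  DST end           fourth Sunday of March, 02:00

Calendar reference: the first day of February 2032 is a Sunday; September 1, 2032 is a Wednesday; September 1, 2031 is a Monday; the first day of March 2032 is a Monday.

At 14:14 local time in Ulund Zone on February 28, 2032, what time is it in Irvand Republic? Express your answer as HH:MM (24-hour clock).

07:14

1 February 2032 is a Sunday, so Mondays fall on 2, 9, 16, 23; the last is February 23.
1 September 2032 is a Wednesday, so the first Sunday is September 5.
Daylight saving runs 23 February – 5 September; February 28, 2032 is inside that window, so Ulund Zone is at UTC+00:00.
14:14 Ulund Zone − 0h = 14:14 UTC.
1 September 2031 is a Monday, so the first Sunday is September 7 and the fourth is September 28.
1 March 2032 is a Monday, so the first Sunday is March 7 and the fourth is March 28.
At the standard offset (UTC−08:00), 14:14 UTC − 8h = 06:14 Irvand Republic standard time.
The standard-time date in Irvand Republic, February 28, 2032, falls between 28 September 2031 and 28 March 2032, so daylight saving is in effect and Irvand Republic is at UTC−07:00.
14:14 UTC − 7h = 07:14 Irvand Republic.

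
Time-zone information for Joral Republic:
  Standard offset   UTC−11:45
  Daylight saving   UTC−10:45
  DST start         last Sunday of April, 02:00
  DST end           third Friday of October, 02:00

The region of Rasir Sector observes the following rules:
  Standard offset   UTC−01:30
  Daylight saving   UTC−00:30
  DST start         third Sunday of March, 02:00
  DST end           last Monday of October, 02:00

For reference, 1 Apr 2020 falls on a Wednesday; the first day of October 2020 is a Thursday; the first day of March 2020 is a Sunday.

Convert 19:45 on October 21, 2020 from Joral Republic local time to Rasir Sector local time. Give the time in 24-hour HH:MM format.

07:00

1 April 2020 is a Wednesday, so Sundays fall on 5, 12, 19, 26; the last is April 26.
1 October 2020 is a Thursday, so the first Friday is October 2 and the third is October 16.
Daylight saving runs 26 April – 16 October; October 21, 2020 is outside that window, so Joral Republic is on standard time at UTC−11:45.
19:45 Joral Republic + 11h45m = 07:30 UTC (rolling into the next day, 22 October 2020).
1 March 2020 is a Sunday, so the first Sunday is March 1 and the third is March 15.
1 October 2020 is a Thursday, so Mondays fall on 5, 12, 19, 26; the last is October 26.
At the standard offset (UTC−01:30), 07:30 UTC − 1h30m = 06:00 Rasir Sector standard time.
The standard-time date in Rasir Sector, October 22, 2020, lies within the daylight-saving period (15 March – 26 October), so Rasir Sector is on daylight time, UTC−00:30.
07:30 UTC − 0h30m = 07:00 Rasir Sector.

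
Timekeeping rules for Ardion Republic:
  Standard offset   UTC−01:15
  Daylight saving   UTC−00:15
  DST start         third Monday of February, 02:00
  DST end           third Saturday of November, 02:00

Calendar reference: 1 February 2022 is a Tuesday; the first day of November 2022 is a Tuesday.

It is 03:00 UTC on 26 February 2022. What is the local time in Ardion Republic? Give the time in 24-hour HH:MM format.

02:45

1 February 2022 is a Tuesday, so the first Monday is February 7 and the third is February 21.
1 November 2022 is a Tuesday, so the first Saturday is November 5 and the third is November 19.
At the standard offset (UTC−01:15), 03:00 UTC − 1h15m = 01:45 Ardion Republic standard time.
Daylight saving runs 21 February – 19 November; the standard-time date in Ardion Republic, 26 February 2022, is inside that window, so Ardion Republic is at UTC−00:15.
03:00 UTC − 0h15m = 02:45 local.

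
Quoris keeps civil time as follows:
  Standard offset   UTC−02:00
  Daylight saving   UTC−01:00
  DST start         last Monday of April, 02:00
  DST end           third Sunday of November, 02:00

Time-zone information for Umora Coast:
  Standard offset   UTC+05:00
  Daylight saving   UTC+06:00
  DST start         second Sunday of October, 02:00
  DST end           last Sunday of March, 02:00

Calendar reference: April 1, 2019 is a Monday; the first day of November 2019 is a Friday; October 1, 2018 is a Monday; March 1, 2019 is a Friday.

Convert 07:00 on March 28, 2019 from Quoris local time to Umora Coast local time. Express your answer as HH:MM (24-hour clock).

15:00

1 April 2019 is a Monday, so Mondays fall on 1, 8, 15, 22, 29; the last is April 29.
1 November 2019 is a Friday, so the first Sunday is November 3 and the third is November 17.
Daylight saving runs 29 April – 17 November; March 28, 2019 is outside that window, so Quoris is on standard time at UTC−02:00.
07:00 Quoris + 2h = 09:00 UTC.
1 October 2018 is a Monday, so the first Sunday is October 7 and the second is October 14.
1 March 2019 is a Friday, so Sundays fall on 3, 10, 17, 24, 31; the last is March 31.
At the standard offset (UTC+05:00), 09:00 UTC + 5h = 14:00 Umora Coast standard time.
The standard-time date in Umora Coast, March 28, 2019, lies within the daylight-saving period (14 October 2018 – 31 March 2019), so Umora Coast is on daylight time, UTC+06:00.
09:00 UTC + 6h = 15:00 Umora Coast.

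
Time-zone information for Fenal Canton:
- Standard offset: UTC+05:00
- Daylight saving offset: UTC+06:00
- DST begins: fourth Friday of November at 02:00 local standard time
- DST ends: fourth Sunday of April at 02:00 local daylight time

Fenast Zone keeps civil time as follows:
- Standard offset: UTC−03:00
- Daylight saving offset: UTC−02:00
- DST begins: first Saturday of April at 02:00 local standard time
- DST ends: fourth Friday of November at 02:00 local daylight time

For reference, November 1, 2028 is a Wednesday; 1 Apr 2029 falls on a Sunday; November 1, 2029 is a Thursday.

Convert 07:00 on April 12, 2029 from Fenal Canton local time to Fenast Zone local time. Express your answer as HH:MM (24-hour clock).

1 November 2028 is a Wednesday, so the first Friday is November 3 and the fourth is November 24.
1 April 2029 is a Sunday, so the first Sunday is April 1 and the fourth is April 22.
April 12, 2029 falls between 24 November 2028 and 22 April 2029, so daylight saving is in effect and Fenal Canton is at UTC+06:00.
07:00 Fenal Canton − 6h = 01:00 UTC.
1 April 2029 is a Sunday, so the first Saturday is April 7.
1 November 2029 is a Thursday, so the first Friday is November 2 and the fourth is November 23.
At the standard offset (UTC−03:00), 01:00 UTC − 3h = 22:00 Fenast Zone standard time (rolling into the previous day, 11 April 2029).
The standard-time date in Fenast Zone, April 11, 2029, falls between 7 April and 23 November, so daylight saving is in effect and Fenast Zone is at UTC−02:00.
01:00 UTC − 2h = 23:00 Fenast Zone (rolling into the previous day, 11 April 2029).

23:00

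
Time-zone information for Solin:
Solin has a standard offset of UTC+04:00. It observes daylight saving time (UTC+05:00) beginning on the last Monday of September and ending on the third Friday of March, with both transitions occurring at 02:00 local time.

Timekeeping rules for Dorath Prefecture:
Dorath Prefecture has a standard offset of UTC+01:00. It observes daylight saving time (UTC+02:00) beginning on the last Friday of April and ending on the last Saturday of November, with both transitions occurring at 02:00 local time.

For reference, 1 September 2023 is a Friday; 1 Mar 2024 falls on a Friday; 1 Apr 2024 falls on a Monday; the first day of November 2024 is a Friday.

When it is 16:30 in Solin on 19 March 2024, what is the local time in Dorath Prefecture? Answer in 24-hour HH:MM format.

13:30

1 September 2023 is a Friday, so Mondays fall on 4, 11, 18, 25; the last is September 25.
1 March 2024 is a Friday, so the first Friday is March 1 and the third is March 15.
19 March 2024 does not fall between 25 September 2023 and 15 March 2024, so daylight saving is not in effect and Solin is at UTC+04:00.
16:30 Solin − 4h = 12:30 UTC.
1 April 2024 is a Monday, so Fridays fall on 5, 12, 19, 26; the last is April 26.
1 November 2024 is a Friday, so Saturdays fall on 2, 9, 16, 23, 30; the last is November 30.
At the standard offset (UTC+01:00), 12:30 UTC + 1h = 13:30 Dorath Prefecture standard time.
Daylight saving runs 26 April – 30 November; the standard-time date in Dorath Prefecture, 19 March 2024, is outside that window, so Dorath Prefecture is on standard time at UTC+01:00.
12:30 UTC + 1h = 13:30 Dorath Prefecture.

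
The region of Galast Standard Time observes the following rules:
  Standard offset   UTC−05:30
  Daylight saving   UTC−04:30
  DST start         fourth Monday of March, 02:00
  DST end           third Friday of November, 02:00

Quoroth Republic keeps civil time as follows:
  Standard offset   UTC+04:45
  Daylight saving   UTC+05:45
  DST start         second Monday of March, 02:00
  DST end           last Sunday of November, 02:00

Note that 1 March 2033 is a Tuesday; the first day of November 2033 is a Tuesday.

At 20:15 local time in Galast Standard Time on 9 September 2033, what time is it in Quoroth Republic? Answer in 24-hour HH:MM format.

06:30

1 March 2033 is a Tuesday, so the first Monday is March 7 and the fourth is March 28.
1 November 2033 is a Tuesday, so the first Friday is November 4 and the third is November 18.
9 September 2033 lies within the daylight-saving period (28 March – 18 November), so Galast Standard Time is on daylight time, UTC−04:30.
20:15 Galast Standard Time + 4h30m = 00:45 UTC (rolling into the next day, 10 September 2033).
1 March 2033 is a Tuesday, so the first Monday is March 7 and the second is March 14.
1 November 2033 is a Tuesday, so Sundays fall on 6, 13, 20, 27; the last is November 27.
At the standard offset (UTC+04:45), 00:45 UTC + 4h45m = 05:30 Quoroth Republic standard time.
The standard-time date in Quoroth Republic, 10 September 2033, falls between 14 March and 27 November, so daylight saving is in effect and Quoroth Republic is at UTC+05:45.
00:45 UTC + 5h45m = 06:30 Quoroth Republic.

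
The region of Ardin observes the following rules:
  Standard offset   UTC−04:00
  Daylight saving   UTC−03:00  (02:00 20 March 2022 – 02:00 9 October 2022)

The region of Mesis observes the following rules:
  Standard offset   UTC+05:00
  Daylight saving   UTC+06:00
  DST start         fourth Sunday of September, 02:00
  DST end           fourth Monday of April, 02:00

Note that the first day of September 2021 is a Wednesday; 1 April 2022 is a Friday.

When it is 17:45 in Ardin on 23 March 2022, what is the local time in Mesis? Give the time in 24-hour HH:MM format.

02:45

Daylight saving runs 20 March – 9 October; 23 March 2022 is inside that window, so Ardin is at UTC−03:00.
17:45 Ardin + 3h = 20:45 UTC.
1 September 2021 is a Wednesday, so the first Sunday is September 5 and the fourth is September 26.
1 April 2022 is a Friday, so the first Monday is April 4 and the fourth is April 25.
At the standard offset (UTC+05:00), 20:45 UTC + 5h = 01:45 Mesis standard time (rolling into the next day, 24 March 2022).
Daylight saving runs 26 September 2021 – 25 April 2022; the standard-time date in Mesis, 24 March 2022, is inside that window, so Mesis is at UTC+06:00.
20:45 UTC + 6h = 02:45 Mesis (rolling into the next day, 24 March 2022).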